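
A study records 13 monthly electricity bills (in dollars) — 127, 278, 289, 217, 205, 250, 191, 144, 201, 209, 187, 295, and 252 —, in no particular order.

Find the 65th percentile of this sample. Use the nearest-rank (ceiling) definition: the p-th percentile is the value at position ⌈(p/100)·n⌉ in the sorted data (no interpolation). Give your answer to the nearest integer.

Sorted: 127, 144, 187, 191, 201, 205, 209, 217, 250, 252, 278, 289, 295.
n = 13.
Position = ⌈65/100 · 13⌉ = ⌈8.45⌉ = 9.
The value at rank 9 is 250.

250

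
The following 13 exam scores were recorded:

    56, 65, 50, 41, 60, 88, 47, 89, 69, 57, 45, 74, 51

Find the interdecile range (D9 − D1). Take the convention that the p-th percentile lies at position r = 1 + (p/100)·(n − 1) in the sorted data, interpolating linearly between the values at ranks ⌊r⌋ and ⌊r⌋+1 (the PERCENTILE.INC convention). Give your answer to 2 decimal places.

39.80

Sorted: 41, 45, 47, 50, 51, 56, 57, 60, 65, 69, 74, 88, 89.
n = 13.
P10: r = 2.2; ranks 2–3 are 45, 47; interpolating gives 45.4.
P90: r = 11.8; ranks 11–12 are 74, 88; interpolating gives 85.2.
Difference: 85.2 − 45.4 = 39.8.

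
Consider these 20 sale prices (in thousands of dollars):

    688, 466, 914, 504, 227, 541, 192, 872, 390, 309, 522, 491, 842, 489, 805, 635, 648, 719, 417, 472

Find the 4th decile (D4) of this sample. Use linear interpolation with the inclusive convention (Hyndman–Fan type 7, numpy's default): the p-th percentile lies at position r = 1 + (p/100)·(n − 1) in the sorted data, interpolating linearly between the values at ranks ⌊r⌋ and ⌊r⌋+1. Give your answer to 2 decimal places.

Sorted: 192, 227, 309, 390, 417, 466, 472, 489, 491, 504, 522, 541, 635, 648, 688, 719, 805, 842, 872, 914.
n = 20.
r = 1 + (40/100)·(20 − 1) = 1 + 7.6 = 8.6.
Rank 8 is 489 and rank 9 is 491.
Interpolate: 489 + 0.6·(491 − 489) = 489 + 0.6·2 = 490.2.

490.20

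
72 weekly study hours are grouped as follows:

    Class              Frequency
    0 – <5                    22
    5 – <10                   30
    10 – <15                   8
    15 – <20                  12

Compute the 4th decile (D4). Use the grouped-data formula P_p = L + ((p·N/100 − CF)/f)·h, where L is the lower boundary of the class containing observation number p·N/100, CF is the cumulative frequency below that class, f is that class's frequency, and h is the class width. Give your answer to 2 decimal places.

6.13

N = 72; target position k = 40/100 · 72 = 28.8.
Cumulative frequencies: 22, 52, 60, 72.
Observation 28.8 falls in the class 5 – <10.
L = 5, CF = 22, f = 30, h = 5.
P40 = 5 + ((28.8 − 22)/30)·5 = 5 + 1.13333 = 6.13333.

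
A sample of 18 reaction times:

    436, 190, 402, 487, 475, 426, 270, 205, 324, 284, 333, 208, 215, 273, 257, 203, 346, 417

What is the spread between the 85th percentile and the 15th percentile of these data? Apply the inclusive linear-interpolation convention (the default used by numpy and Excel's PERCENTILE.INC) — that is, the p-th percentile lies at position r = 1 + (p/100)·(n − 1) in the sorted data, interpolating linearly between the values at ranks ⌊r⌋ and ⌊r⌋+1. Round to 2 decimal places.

223.85

Sorted: 190, 203, 205, 208, 215, 257, 270, 273, 284, 324, 333, 346, 402, 417, 426, 436, 475, 487.
n = 18.
P15: r = 3.55; ranks 3–4 are 205, 208; interpolating gives 206.65.
P85: r = 15.45; ranks 15–16 are 426, 436; interpolating gives 430.5.
Difference: 430.5 − 206.65 = 223.85.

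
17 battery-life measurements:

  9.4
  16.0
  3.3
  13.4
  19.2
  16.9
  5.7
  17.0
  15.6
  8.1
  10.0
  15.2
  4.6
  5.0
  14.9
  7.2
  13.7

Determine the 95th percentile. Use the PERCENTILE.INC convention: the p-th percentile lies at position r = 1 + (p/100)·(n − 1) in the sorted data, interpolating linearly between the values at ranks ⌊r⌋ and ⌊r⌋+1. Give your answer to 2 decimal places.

17.44

Sorted: 3.3, 4.6, 5.0, 5.7, 7.2, 8.1, 9.4, 10.0, 13.4, 13.7, 14.9, 15.2, 15.6, 16.0, 16.9, 17.0, 19.2.
n = 17.
r = 1 + (95/100)·(17 − 1) = 1 + 15.2 = 16.2.
Rank 16 is 17.0 and rank 17 is 19.2.
Interpolate: 17.0 + 0.2·(19.2 − 17.0) = 17.0 + 0.2·2.2 = 17.44.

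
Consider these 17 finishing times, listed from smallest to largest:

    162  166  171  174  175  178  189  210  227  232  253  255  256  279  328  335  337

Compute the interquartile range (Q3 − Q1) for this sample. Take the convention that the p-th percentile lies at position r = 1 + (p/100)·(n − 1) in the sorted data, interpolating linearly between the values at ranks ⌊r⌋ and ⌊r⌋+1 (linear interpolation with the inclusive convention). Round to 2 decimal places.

n = 17.
P25: r = 5 (integer) → 175.
P75: r = 13 (integer) → 256.
Difference: 256 − 175 = 81.

81.00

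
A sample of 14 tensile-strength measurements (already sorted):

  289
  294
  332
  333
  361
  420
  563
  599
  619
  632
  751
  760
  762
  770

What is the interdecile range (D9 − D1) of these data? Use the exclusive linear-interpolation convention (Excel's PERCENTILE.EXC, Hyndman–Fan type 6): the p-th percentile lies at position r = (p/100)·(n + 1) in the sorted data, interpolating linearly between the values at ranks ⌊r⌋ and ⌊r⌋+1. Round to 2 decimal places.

n = 14.
P10: r = 1.5; ranks 1–2 are 289, 294; interpolating gives 291.5.
P90: r = 13.5; ranks 13–14 are 762, 770; interpolating gives 766.
Difference: 766 − 291.5 = 474.5.

474.50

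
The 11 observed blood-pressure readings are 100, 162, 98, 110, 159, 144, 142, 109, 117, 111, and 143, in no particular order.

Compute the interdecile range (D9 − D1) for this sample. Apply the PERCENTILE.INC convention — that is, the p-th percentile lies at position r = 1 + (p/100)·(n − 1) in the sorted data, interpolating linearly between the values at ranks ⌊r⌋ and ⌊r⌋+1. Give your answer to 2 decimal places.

59.00

Sorted: 98, 100, 109, 110, 111, 117, 142, 143, 144, 159, 162.
n = 11.
P10: r = 2 (integer) → 100.
P90: r = 10 (integer) → 159.
Difference: 159 − 100 = 59.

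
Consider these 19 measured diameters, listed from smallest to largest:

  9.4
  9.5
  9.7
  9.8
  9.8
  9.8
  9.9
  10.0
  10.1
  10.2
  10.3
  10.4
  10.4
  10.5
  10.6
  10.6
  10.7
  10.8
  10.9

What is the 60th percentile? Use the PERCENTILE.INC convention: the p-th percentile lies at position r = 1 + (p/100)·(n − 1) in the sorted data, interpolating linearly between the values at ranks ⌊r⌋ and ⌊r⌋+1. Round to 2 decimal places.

10.38

n = 19.
r = 1 + (60/100)·(19 − 1) = 1 + 10.8 = 11.8.
Rank 11 is 10.3 and rank 12 is 10.4.
Interpolate: 10.3 + 0.8·(10.4 − 10.3) = 10.3 + 0.8·0.1 = 10.38.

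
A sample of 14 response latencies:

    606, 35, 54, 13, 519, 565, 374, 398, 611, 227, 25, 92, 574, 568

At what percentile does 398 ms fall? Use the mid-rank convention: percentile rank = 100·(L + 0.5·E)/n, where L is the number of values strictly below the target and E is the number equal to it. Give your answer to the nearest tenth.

Sorted: 13, 25, 35, 54, 92, 227, 374, 398, 519, 565, 568, 574, 606, 611.
Count below 398: L = 7; count equal: E = 1; n = 14.
Percentile rank = 100·(7 + 0.5·1)/14 = 100·7.5/14 = 53.57.

53.6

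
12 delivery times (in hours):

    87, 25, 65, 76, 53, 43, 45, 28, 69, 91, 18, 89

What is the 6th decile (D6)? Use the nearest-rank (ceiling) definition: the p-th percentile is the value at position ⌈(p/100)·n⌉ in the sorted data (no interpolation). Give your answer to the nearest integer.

69

Sorted: 18, 25, 28, 43, 45, 53, 65, 69, 76, 87, 89, 91.
n = 12.
Position = ⌈60/100 · 12⌉ = ⌈7.2⌉ = 8.
The value at rank 8 is 69.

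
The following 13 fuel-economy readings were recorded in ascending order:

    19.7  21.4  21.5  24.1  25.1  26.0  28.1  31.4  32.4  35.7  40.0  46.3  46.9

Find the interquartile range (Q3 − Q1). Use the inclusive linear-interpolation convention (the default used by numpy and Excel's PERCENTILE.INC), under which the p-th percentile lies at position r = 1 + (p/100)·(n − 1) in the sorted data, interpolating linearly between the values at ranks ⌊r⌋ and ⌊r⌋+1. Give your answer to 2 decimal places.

11.60

n = 13.
P25: r = 4 (integer) → 24.1.
P75: r = 10 (integer) → 35.7.
Difference: 35.7 − 24.1 = 11.6.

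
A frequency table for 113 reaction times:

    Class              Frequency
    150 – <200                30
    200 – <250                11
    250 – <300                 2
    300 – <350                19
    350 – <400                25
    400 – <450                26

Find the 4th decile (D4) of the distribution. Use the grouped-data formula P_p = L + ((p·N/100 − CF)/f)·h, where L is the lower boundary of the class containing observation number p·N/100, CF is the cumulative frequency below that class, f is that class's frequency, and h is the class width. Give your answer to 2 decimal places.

305.79

N = 113; target position k = 40/100 · 113 = 45.2.
Cumulative frequencies: 30, 41, 43, 62, 87, 113.
Observation 45.2 falls in the class 300 – <350.
L = 300, CF = 43, f = 19, h = 50.
P40 = 300 + ((45.2 − 43)/19)·50 = 300 + 5.78947 = 305.789.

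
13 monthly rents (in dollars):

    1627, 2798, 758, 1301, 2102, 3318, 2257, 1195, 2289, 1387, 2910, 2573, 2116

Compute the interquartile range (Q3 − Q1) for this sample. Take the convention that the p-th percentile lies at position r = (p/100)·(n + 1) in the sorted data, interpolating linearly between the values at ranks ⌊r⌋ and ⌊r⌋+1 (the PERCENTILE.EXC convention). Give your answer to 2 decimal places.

1341.50

Sorted: 758, 1195, 1301, 1387, 1627, 2102, 2116, 2257, 2289, 2573, 2798, 2910, 3318.
n = 13.
P25: r = 3.5; ranks 3–4 are 1301, 1387; interpolating gives 1344.
P75: r = 10.5; ranks 10–11 are 2573, 2798; interpolating gives 2685.5.
Difference: 2685.5 − 1344 = 1341.5.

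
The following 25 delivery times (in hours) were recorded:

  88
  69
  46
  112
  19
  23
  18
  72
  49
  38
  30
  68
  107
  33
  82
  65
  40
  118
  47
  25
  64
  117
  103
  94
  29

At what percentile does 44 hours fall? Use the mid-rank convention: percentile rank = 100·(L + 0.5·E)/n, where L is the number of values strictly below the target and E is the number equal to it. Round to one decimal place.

36.0

Sorted: 18, 19, 23, 25, 29, 30, 33, 38, 40, 46, 47, 49, 64, 65, 68, 69, 72, 82, 88, 94, 103, 107, 112, 117, 118.
Count below 44: L = 9; count equal: E = 0; n = 25.
Percentile rank = 100·(9 + 0.5·0)/25 = 100·9/25 = 36.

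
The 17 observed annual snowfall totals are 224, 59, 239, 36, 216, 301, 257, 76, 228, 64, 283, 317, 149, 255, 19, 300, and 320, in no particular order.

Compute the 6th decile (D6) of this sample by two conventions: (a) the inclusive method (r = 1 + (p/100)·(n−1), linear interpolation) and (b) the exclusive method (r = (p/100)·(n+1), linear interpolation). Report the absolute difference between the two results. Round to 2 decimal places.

Sorted: 19, 36, 59, 64, 76, 149, 216, 224, 228, 239, 255, 257, 283, 300, 301, 317, 320.
n = 17.
(a) r = 10.6; between ranks 10 (239) and 11 (255): 248.6.
(b) r = 10.8; between ranks 10 (239) and 11 (255): 251.8.
|248.6 − 251.8| = 3.2.

3.20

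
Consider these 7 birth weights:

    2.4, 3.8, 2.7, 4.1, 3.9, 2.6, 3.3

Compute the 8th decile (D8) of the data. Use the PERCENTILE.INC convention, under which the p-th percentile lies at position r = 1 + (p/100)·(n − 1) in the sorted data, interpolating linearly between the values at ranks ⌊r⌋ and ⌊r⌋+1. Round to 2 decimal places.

3.88

Sorted: 2.4, 2.6, 2.7, 3.3, 3.8, 3.9, 4.1.
n = 7.
r = 1 + (80/100)·(7 − 1) = 1 + 4.8 = 5.8.
Rank 5 is 3.8 and rank 6 is 3.9.
Interpolate: 3.8 + 0.8·(3.9 − 3.8) = 3.8 + 0.8·0.1 = 3.88.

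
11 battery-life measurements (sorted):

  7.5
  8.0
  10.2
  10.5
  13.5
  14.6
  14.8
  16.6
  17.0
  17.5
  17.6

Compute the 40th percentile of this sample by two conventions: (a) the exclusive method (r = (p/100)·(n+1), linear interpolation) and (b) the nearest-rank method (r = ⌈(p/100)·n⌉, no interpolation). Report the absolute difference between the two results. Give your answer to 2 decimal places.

0.60

n = 11.
(a) r = 4.8; between ranks 4 (10.5) and 5 (13.5): 12.9.
(b) the nearest-rank method: rank 5 → 13.5.
|12.9 − 13.5| = 0.6.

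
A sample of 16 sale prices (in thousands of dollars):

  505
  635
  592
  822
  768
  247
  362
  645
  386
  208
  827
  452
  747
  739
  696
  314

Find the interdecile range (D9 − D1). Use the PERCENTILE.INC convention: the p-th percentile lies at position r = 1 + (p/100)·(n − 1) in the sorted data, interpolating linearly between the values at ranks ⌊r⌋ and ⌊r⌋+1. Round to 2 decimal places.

514.50

Sorted: 208, 247, 314, 362, 386, 452, 505, 592, 635, 645, 696, 739, 747, 768, 822, 827.
n = 16.
P10: r = 2.5; ranks 2–3 are 247, 314; interpolating gives 280.5.
P90: r = 14.5; ranks 14–15 are 768, 822; interpolating gives 795.
Difference: 795 − 280.5 = 514.5.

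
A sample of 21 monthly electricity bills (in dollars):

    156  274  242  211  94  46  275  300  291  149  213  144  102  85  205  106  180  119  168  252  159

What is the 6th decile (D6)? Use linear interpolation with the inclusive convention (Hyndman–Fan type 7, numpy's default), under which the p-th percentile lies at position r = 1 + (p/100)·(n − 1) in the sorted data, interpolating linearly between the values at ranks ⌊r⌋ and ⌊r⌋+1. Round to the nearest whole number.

205

Sorted: 46, 85, 94, 102, 106, 119, 144, 149, 156, 159, 168, 180, 205, 211, 213, 242, 252, 274, 275, 291, 300.
n = 21.
r = 1 + (60/100)·(21 − 1) = 1 + 12 = 13.
r is an integer, so P60 is the value at rank 13: 205.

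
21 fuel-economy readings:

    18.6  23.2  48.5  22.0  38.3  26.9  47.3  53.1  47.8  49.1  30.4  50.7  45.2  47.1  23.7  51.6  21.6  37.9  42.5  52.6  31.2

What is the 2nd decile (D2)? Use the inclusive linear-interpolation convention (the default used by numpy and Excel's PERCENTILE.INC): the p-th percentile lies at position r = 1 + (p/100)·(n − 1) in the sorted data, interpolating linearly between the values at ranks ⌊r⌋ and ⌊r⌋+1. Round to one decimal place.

Sorted: 18.6, 21.6, 22.0, 23.2, 23.7, 26.9, 30.4, 31.2, 37.9, 38.3, 42.5, 45.2, 47.1, 47.3, 47.8, 48.5, 49.1, 50.7, 51.6, 52.6, 53.1.
n = 21.
r = 1 + (20/100)·(21 − 1) = 1 + 4 = 5.
r is an integer, so P20 is the value at rank 5: 23.7.

23.7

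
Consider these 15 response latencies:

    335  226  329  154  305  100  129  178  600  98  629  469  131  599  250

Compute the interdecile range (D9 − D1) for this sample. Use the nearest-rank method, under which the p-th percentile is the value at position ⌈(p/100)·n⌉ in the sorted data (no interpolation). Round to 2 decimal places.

Sorted: 98, 100, 129, 131, 154, 178, 226, 250, 305, 329, 335, 469, 599, 600, 629.
n = 15.
P10: rank ⌈10/100·15⌉ = 2 → 100.
P90: rank ⌈90/100·15⌉ = 14 → 600.
Difference: 600 − 100 = 500.

500.00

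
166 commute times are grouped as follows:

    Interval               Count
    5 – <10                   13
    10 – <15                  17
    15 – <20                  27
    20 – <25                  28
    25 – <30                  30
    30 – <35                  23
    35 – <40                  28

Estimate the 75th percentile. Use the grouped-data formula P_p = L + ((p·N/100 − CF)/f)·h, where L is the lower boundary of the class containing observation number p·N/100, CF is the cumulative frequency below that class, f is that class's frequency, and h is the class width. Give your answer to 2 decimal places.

32.07

N = 166; target position k = 75/100 · 166 = 124.5.
Cumulative frequencies: 13, 30, 57, 85, 115, 138, 166.
Observation 124.5 falls in the class 30 – <35.
L = 30, CF = 115, f = 23, h = 5.
P75 = 30 + ((124.5 − 115)/23)·5 = 30 + 2.06522 = 32.0652.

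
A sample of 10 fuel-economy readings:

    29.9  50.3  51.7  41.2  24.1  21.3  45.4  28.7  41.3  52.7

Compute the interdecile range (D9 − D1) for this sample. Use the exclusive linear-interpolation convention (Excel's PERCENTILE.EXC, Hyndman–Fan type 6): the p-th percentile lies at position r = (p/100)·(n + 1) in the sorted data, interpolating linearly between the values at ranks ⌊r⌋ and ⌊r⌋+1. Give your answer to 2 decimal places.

Sorted: 21.3, 24.1, 28.7, 29.9, 41.2, 41.3, 45.4, 50.3, 51.7, 52.7.
n = 10.
P10: r = 1.1; ranks 1–2 are 21.3, 24.1; interpolating gives 21.58.
P90: r = 9.9; ranks 9–10 are 51.7, 52.7; interpolating gives 52.6.
Difference: 52.6 − 21.58 = 31.02.

31.02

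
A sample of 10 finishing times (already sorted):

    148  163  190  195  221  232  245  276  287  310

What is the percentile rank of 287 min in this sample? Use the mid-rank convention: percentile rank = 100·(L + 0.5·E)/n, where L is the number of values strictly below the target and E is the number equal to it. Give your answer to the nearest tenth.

85.0

Count below 287: L = 8; count equal: E = 1; n = 10.
Percentile rank = 100·(8 + 0.5·1)/10 = 100·8.5/10 = 85.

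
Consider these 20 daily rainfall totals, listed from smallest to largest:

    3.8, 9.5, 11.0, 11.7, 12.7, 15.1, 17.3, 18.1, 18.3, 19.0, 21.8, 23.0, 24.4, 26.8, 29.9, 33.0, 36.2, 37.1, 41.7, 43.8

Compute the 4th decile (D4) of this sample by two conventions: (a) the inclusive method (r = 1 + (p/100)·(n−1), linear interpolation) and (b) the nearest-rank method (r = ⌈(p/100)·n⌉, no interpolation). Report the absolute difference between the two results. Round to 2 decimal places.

n = 20.
(a) r = 8.6; between ranks 8 (18.1) and 9 (18.3): 18.22.
(b) the nearest-rank method: rank 8 → 18.1.
|18.22 − 18.1| = 0.12.

0.12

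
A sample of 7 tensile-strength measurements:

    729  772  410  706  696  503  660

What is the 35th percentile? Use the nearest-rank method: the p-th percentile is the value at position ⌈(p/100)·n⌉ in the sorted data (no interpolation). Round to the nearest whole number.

660

Sorted: 410, 503, 660, 696, 706, 729, 772.
n = 7.
Position = ⌈35/100 · 7⌉ = ⌈2.45⌉ = 3.
The value at rank 3 is 660.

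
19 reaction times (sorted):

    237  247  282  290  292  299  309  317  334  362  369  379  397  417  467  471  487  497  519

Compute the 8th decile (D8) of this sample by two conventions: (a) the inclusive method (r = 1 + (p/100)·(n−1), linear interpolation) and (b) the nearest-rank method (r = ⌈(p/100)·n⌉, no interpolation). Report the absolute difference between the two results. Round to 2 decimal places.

n = 19.
(a) r = 15.4; between ranks 15 (467) and 16 (471): 468.6.
(b) the nearest-rank method: rank 16 → 471.
|468.6 − 471| = 2.4.

2.40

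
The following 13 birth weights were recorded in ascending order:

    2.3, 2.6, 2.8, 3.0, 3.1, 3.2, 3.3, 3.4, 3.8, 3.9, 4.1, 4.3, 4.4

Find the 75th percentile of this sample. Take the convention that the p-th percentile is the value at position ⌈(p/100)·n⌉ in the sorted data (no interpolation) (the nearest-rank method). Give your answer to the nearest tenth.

3.9

n = 13.
Position = ⌈75/100 · 13⌉ = ⌈9.75⌉ = 10.
The value at rank 10 is 3.9.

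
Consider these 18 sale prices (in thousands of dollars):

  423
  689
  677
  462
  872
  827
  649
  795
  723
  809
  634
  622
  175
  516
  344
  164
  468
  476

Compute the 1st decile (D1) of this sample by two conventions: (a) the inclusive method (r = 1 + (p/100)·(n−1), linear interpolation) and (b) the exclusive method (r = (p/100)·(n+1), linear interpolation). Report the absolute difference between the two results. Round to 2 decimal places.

119.40

Sorted: 164, 175, 344, 423, 462, 468, 476, 516, 622, 634, 649, 677, 689, 723, 795, 809, 827, 872.
n = 18.
(a) r = 2.7; between ranks 2 (175) and 3 (344): 293.3.
(b) r = 1.9; between ranks 1 (164) and 2 (175): 173.9.
|293.3 − 173.9| = 119.4.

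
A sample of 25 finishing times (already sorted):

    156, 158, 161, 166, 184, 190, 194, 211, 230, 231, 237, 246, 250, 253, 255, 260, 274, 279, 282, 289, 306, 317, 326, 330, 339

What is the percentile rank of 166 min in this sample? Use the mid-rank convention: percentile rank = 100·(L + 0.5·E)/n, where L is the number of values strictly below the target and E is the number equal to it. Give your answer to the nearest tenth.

Count below 166: L = 3; count equal: E = 1; n = 25.
Percentile rank = 100·(3 + 0.5·1)/25 = 100·3.5/25 = 14.

14.0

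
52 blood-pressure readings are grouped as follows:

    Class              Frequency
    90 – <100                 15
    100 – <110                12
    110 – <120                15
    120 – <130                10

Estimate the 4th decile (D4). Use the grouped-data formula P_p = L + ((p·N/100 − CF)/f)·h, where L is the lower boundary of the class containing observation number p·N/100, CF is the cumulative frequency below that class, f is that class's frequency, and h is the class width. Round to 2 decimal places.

104.83

N = 52; target position k = 40/100 · 52 = 20.8.
Cumulative frequencies: 15, 27, 42, 52.
Observation 20.8 falls in the class 100 – <110.
L = 100, CF = 15, f = 12, h = 10.
P40 = 100 + ((20.8 − 15)/12)·10 = 100 + 4.83333 = 104.833.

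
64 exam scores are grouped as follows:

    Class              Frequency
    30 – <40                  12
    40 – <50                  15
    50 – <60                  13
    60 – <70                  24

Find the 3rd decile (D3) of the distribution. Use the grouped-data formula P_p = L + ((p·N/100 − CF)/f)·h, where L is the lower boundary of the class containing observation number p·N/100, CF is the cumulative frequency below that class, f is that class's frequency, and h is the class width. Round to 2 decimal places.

44.80

N = 64; target position k = 30/100 · 64 = 19.2.
Cumulative frequencies: 12, 27, 40, 64.
Observation 19.2 falls in the class 40 – <50.
L = 40, CF = 12, f = 15, h = 10.
P30 = 40 + ((19.2 − 12)/15)·10 = 40 + 4.8 = 44.8.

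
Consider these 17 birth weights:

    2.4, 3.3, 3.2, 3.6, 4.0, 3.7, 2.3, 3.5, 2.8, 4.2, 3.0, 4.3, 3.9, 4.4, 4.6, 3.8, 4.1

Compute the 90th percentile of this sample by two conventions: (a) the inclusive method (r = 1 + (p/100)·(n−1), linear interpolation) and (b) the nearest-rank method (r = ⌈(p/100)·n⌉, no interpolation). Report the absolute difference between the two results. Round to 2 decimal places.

Sorted: 2.3, 2.4, 2.8, 3.0, 3.2, 3.3, 3.5, 3.6, 3.7, 3.8, 3.9, 4.0, 4.1, 4.2, 4.3, 4.4, 4.6.
n = 17.
(a) r = 15.4; between ranks 15 (4.3) and 16 (4.4): 4.34.
(b) the nearest-rank method: rank 16 → 4.4.
|4.34 − 4.4| = 0.06.

0.06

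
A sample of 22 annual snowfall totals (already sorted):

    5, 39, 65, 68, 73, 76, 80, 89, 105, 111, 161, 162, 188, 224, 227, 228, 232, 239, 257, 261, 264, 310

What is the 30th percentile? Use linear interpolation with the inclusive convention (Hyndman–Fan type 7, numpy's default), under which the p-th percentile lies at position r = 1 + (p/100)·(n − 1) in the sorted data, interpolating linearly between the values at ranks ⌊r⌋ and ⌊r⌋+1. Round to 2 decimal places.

n = 22.
r = 1 + (30/100)·(22 − 1) = 1 + 6.3 = 7.3.
Rank 7 is 80 and rank 8 is 89.
Interpolate: 80 + 0.3·(89 − 80) = 80 + 0.3·9 = 82.7.

82.70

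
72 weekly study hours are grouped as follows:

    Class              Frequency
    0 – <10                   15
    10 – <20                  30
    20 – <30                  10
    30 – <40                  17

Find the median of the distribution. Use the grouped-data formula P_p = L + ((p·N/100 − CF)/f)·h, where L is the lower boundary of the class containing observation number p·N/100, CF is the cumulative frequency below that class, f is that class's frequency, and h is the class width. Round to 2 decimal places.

17.00

N = 72; target position k = 50/100 · 72 = 36.
Cumulative frequencies: 15, 45, 55, 72.
Observation 36 falls in the class 10 – <20.
L = 10, CF = 15, f = 30, h = 10.
P50 = 10 + ((36 − 15)/30)·10 = 10 + 7 = 17.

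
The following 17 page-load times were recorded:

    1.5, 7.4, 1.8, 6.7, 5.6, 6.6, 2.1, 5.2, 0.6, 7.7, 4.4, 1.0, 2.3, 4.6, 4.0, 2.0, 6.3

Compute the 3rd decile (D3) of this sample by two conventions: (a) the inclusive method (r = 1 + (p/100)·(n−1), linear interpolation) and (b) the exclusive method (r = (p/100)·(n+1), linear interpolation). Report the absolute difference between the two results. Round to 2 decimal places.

Sorted: 0.6, 1.0, 1.5, 1.8, 2.0, 2.1, 2.3, 4.0, 4.4, 4.6, 5.2, 5.6, 6.3, 6.6, 6.7, 7.4, 7.7.
n = 17.
(a) r = 5.8; between ranks 5 (2.0) and 6 (2.1): 2.08.
(b) r = 5.4; between ranks 5 (2.0) and 6 (2.1): 2.04.
|2.08 − 2.04| = 0.04.

0.04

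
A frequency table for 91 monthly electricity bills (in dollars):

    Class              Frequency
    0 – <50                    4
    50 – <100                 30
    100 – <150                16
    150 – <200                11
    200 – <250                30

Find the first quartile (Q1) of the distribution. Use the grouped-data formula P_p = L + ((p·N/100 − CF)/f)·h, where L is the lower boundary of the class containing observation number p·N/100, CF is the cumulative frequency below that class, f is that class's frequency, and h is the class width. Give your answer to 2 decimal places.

N = 91; target position k = 25/100 · 91 = 22.75.
Cumulative frequencies: 4, 34, 50, 61, 91.
Observation 22.75 falls in the class 50 – <100.
L = 50, CF = 4, f = 30, h = 50.
P25 = 50 + ((22.75 − 4)/30)·50 = 50 + 31.25 = 81.25.

81.25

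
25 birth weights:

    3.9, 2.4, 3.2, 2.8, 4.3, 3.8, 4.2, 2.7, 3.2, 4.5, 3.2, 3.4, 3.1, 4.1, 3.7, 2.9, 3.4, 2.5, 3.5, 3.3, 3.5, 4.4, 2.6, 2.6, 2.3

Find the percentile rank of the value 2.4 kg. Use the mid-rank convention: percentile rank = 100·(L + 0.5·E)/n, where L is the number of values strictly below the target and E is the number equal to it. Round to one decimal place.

6.0

Sorted: 2.3, 2.4, 2.5, 2.6, 2.6, 2.7, 2.8, 2.9, 3.1, 3.2, 3.2, 3.2, 3.3, 3.4, 3.4, 3.5, 3.5, 3.7, 3.8, 3.9, 4.1, 4.2, 4.3, 4.4, 4.5.
Count below 2.4: L = 1; count equal: E = 1; n = 25.
Percentile rank = 100·(1 + 0.5·1)/25 = 100·1.5/25 = 6.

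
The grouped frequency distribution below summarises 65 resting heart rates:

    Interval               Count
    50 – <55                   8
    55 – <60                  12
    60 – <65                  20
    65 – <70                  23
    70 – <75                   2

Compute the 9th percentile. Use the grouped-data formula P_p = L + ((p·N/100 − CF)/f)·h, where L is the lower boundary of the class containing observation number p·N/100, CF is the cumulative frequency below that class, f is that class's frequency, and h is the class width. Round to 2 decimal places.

53.66

N = 65; target position k = 9/100 · 65 = 5.85.
Cumulative frequencies: 8, 20, 40, 63, 65.
Observation 5.85 falls in the class 50 – <55.
L = 50, CF = 0, f = 8, h = 5.
P9 = 50 + ((5.85 − 0)/8)·5 = 50 + 3.65625 = 53.6562.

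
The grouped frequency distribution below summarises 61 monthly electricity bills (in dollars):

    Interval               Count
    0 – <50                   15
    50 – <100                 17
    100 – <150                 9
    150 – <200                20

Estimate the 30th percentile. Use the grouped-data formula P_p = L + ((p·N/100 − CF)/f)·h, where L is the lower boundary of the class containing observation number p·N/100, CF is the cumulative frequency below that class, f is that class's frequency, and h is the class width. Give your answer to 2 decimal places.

N = 61; target position k = 30/100 · 61 = 18.3.
Cumulative frequencies: 15, 32, 41, 61.
Observation 18.3 falls in the class 50 – <100.
L = 50, CF = 15, f = 17, h = 50.
P30 = 50 + ((18.3 − 15)/17)·50 = 50 + 9.70588 = 59.7059.

59.71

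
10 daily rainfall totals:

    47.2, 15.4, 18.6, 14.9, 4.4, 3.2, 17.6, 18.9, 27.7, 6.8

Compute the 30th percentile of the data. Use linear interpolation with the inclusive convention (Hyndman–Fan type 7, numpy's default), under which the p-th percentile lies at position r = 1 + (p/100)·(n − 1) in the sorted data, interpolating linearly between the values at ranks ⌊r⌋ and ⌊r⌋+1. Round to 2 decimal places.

Sorted: 3.2, 4.4, 6.8, 14.9, 15.4, 17.6, 18.6, 18.9, 27.7, 47.2.
n = 10.
r = 1 + (30/100)·(10 − 1) = 1 + 2.7 = 3.7.
Rank 3 is 6.8 and rank 4 is 14.9.
Interpolate: 6.8 + 0.7·(14.9 − 6.8) = 6.8 + 0.7·8.1 = 12.47.

12.47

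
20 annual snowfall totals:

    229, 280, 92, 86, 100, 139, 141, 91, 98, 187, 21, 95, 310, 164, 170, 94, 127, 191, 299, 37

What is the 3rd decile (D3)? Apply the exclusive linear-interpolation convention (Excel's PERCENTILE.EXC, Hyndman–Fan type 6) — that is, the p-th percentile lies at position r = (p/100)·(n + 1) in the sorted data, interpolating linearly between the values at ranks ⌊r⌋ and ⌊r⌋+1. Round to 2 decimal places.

94.30

Sorted: 21, 37, 86, 91, 92, 94, 95, 98, 100, 127, 139, 141, 164, 170, 187, 191, 229, 280, 299, 310.
n = 20.
r = (30/100)·(20 + 1) = 6.3.
Rank 6 is 94 and rank 7 is 95.
Interpolate: 94 + 0.3·(95 − 94) = 94 + 0.3·1 = 94.3.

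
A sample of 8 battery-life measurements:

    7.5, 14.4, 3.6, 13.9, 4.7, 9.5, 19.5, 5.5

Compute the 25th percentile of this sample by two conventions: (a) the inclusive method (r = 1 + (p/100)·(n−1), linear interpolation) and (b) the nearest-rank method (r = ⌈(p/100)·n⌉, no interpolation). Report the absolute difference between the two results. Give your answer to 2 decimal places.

0.60

Sorted: 3.6, 4.7, 5.5, 7.5, 9.5, 13.9, 14.4, 19.5.
n = 8.
(a) r = 2.75; between ranks 2 (4.7) and 3 (5.5): 5.3.
(b) the nearest-rank method: rank 2 → 4.7.
|5.3 − 4.7| = 0.6.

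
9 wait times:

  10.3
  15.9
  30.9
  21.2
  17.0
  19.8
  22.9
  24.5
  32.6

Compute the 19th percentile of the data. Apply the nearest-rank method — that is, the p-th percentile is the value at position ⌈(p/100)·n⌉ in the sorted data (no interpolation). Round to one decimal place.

15.9

Sorted: 10.3, 15.9, 17.0, 19.8, 21.2, 22.9, 24.5, 30.9, 32.6.
n = 9.
Position = ⌈19/100 · 9⌉ = ⌈1.71⌉ = 2.
The value at rank 2 is 15.9.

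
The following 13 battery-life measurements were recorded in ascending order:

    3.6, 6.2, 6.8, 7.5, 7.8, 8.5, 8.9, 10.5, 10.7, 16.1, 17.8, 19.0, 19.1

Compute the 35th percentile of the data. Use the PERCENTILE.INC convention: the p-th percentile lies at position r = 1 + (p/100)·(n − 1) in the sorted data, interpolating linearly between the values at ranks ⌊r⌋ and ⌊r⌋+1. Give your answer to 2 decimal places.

n = 13.
r = 1 + (35/100)·(13 − 1) = 1 + 4.2 = 5.2.
Rank 5 is 7.8 and rank 6 is 8.5.
Interpolate: 7.8 + 0.2·(8.5 − 7.8) = 7.8 + 0.2·0.7 = 7.94.

7.94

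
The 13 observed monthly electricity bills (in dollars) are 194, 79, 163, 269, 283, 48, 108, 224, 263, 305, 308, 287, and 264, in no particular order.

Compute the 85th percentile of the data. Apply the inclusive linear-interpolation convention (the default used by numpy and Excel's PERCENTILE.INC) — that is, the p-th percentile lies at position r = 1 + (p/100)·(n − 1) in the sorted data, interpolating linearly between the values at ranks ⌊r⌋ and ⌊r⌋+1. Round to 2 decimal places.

Sorted: 48, 79, 108, 163, 194, 224, 263, 264, 269, 283, 287, 305, 308.
n = 13.
r = 1 + (85/100)·(13 − 1) = 1 + 10.2 = 11.2.
Rank 11 is 287 and rank 12 is 305.
Interpolate: 287 + 0.2·(305 − 287) = 287 + 0.2·18 = 290.6.

290.60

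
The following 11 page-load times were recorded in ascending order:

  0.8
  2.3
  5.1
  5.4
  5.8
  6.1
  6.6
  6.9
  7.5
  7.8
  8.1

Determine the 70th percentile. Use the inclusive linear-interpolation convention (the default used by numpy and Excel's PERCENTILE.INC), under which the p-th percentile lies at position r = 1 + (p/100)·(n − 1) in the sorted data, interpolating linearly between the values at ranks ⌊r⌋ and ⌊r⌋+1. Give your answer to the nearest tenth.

n = 11.
r = 1 + (70/100)·(11 − 1) = 1 + 7 = 8.
r is an integer, so P70 is the value at rank 8: 6.9.

6.9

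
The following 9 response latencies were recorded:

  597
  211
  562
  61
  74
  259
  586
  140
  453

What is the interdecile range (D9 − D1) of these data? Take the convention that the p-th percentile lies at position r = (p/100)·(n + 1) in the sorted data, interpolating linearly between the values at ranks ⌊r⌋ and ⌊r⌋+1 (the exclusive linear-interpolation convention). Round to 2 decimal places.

Sorted: 61, 74, 140, 211, 259, 453, 562, 586, 597.
n = 9.
P10: r = 1 (integer) → 61.
P90: r = 9 (integer) → 597.
Difference: 597 − 61 = 536.

536.00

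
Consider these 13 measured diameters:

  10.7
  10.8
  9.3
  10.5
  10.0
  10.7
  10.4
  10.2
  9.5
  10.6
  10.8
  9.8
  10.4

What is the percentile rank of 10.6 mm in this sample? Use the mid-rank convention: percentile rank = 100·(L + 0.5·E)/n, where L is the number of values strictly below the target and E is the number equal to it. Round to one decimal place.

Sorted: 9.3, 9.5, 9.8, 10.0, 10.2, 10.4, 10.4, 10.5, 10.6, 10.7, 10.7, 10.8, 10.8.
Count below 10.6: L = 8; count equal: E = 1; n = 13.
Percentile rank = 100·(8 + 0.5·1)/13 = 100·8.5/13 = 65.38.

65.4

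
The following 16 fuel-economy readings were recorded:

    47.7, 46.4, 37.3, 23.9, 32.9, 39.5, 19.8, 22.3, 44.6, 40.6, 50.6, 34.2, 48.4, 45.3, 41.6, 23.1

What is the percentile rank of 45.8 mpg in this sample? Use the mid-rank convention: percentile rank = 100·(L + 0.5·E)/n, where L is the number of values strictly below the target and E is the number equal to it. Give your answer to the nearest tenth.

75.0

Sorted: 19.8, 22.3, 23.1, 23.9, 32.9, 34.2, 37.3, 39.5, 40.6, 41.6, 44.6, 45.3, 46.4, 47.7, 48.4, 50.6.
Count below 45.8: L = 12; count equal: E = 0; n = 16.
Percentile rank = 100·(12 + 0.5·0)/16 = 100·12/16 = 75.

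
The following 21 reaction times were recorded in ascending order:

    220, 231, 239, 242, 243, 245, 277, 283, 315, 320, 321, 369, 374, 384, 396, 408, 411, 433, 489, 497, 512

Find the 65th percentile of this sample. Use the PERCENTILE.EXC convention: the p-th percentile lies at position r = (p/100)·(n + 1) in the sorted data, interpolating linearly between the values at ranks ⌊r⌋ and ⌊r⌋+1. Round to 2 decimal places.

387.60

n = 21.
r = (65/100)·(21 + 1) = 14.3.
Rank 14 is 384 and rank 15 is 396.
Interpolate: 384 + 0.3·(396 − 384) = 384 + 0.3·12 = 387.6.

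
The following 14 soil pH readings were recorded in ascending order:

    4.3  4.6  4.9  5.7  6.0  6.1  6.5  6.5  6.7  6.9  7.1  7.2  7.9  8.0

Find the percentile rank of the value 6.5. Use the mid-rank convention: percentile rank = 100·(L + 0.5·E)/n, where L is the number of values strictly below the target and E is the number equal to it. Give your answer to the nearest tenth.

Count below 6.5: L = 6; count equal: E = 2; n = 14.
Percentile rank = 100·(6 + 0.5·2)/14 = 100·7/14 = 50.

50.0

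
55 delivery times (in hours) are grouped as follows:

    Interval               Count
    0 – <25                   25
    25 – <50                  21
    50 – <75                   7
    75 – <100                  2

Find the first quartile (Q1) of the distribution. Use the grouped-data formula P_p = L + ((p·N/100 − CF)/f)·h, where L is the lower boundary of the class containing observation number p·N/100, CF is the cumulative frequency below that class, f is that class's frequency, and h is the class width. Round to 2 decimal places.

13.75

N = 55; target position k = 25/100 · 55 = 13.75.
Cumulative frequencies: 25, 46, 53, 55.
Observation 13.75 falls in the class 0 – <25.
L = 0, CF = 0, f = 25, h = 25.
P25 = 0 + ((13.75 − 0)/25)·25 = 0 + 13.75 = 13.75.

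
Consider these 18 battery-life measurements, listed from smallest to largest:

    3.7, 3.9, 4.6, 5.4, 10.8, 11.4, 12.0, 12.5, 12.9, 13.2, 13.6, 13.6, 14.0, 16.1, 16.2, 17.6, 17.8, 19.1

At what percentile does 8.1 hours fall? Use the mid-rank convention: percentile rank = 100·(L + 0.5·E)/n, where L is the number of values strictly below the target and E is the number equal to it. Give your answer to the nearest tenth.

22.2

Count below 8.1: L = 4; count equal: E = 0; n = 18.
Percentile rank = 100·(4 + 0.5·0)/18 = 100·4/18 = 22.22.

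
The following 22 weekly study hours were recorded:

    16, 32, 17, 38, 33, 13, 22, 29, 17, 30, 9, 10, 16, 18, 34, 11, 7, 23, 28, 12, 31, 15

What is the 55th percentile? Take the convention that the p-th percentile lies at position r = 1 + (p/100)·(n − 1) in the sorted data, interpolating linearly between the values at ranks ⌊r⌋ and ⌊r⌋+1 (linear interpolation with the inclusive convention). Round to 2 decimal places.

20.20

Sorted: 7, 9, 10, 11, 12, 13, 15, 16, 16, 17, 17, 18, 22, 23, 28, 29, 30, 31, 32, 33, 34, 38.
n = 22.
r = 1 + (55/100)·(22 − 1) = 1 + 11.55 = 12.55.
Rank 12 is 18 and rank 13 is 22.
Interpolate: 18 + 0.55·(22 − 18) = 18 + 0.55·4 = 20.2.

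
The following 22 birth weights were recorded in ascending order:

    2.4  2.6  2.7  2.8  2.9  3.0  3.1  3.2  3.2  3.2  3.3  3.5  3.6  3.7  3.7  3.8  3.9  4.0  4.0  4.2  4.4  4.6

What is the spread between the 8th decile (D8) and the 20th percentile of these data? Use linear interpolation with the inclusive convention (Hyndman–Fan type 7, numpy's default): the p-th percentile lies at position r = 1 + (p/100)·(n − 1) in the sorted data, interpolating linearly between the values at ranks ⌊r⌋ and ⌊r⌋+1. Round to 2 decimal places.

1.06

n = 22.
P20: r = 5.2; ranks 5–6 are 2.9, 3.0; interpolating gives 2.92.
P80: r = 17.8; ranks 17–18 are 3.9, 4.0; interpolating gives 3.98.
Difference: 3.98 − 2.92 = 1.06.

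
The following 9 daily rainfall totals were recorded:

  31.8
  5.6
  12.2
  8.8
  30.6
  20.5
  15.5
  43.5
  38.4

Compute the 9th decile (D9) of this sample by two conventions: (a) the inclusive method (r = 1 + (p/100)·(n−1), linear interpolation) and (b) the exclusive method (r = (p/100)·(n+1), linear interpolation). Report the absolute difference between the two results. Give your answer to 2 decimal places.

Sorted: 5.6, 8.8, 12.2, 15.5, 20.5, 30.6, 31.8, 38.4, 43.5.
n = 9.
(a) r = 8.2; between ranks 8 (38.4) and 9 (43.5): 39.42.
(b) r = 9 → value at rank 9 = 43.5.
|39.42 − 43.5| = 4.08.

4.08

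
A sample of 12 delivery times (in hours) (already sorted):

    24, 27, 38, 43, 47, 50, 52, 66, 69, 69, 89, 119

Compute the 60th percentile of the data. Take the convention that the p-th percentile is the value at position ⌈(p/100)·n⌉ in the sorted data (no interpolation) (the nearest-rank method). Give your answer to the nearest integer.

n = 12.
Position = ⌈60/100 · 12⌉ = ⌈7.2⌉ = 8.
The value at rank 8 is 66.

66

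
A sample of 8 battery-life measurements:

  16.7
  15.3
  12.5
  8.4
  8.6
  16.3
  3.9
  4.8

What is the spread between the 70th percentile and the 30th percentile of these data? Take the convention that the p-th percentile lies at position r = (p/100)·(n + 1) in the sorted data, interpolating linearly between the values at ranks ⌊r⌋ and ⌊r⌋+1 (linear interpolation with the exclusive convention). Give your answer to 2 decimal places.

Sorted: 3.9, 4.8, 8.4, 8.6, 12.5, 15.3, 16.3, 16.7.
n = 8.
P30: r = 2.7; ranks 2–3 are 4.8, 8.4; interpolating gives 7.32.
P70: r = 6.3; ranks 6–7 are 15.3, 16.3; interpolating gives 15.6.
Difference: 15.6 − 7.32 = 8.28.

8.28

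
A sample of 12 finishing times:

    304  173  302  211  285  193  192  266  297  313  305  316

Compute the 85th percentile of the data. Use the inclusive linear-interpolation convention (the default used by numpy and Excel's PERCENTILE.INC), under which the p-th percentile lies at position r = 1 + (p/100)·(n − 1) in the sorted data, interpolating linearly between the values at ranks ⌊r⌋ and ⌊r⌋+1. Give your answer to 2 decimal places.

Sorted: 173, 192, 193, 211, 266, 285, 297, 302, 304, 305, 313, 316.
n = 12.
r = 1 + (85/100)·(12 − 1) = 1 + 9.35 = 10.35.
Rank 10 is 305 and rank 11 is 313.
Interpolate: 305 + 0.35·(313 − 305) = 305 + 0.35·8 = 307.8.

307.80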